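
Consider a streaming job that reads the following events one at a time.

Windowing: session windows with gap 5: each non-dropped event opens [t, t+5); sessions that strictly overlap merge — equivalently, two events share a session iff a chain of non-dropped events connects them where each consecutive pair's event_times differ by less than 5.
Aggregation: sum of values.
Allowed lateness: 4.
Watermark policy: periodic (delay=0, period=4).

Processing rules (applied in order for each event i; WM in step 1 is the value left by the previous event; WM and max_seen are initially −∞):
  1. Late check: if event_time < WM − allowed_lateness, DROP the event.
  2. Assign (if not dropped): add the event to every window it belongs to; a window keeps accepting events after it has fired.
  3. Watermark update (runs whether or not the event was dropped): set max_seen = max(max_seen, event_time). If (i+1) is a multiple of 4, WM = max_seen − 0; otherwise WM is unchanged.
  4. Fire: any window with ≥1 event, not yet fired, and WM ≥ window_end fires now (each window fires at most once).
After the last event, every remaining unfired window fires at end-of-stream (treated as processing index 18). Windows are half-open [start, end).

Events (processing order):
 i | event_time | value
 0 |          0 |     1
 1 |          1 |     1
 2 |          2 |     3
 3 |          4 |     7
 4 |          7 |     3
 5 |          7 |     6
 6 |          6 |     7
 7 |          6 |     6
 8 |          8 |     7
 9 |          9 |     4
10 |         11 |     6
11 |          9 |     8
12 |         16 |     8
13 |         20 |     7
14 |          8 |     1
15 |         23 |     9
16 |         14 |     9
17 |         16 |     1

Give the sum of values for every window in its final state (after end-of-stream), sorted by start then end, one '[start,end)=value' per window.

i=0 t=0 v=1: → [0,5); WM=−∞
i=1 t=1 v=1: → [0,6); WM=−∞
i=2 t=2 v=3: → [0,7); WM=−∞
i=3 t=4 v=7: → [0,9); WM=4
i=4 t=7 v=3: → [0,12); WM=4
i=5 t=7 v=6: → [0,12); WM=4
i=6 t=6 v=7: → [0,12); WM=4
i=7 t=6 v=6: → [0,12); WM=7
i=8 t=8 v=7: → [0,13); WM=7
i=9 t=9 v=4: → [0,14); WM=7
i=10 t=11 v=6: → [0,16); WM=7
i=11 t=9 v=8: → [0,16); WM=11
i=12 t=16 v=8: → [16,21); WM=11
i=13 t=20 v=7: → [16,25); WM=11
i=14 t=8 v=1: → [0,16); WM=11
i=15 t=23 v=9: → [16,28); WM=23
i=16 t=14 v=9: DROP (t<23-4); WM=23
i=17 t=16 v=1: DROP (t<23-4); WM=23

[0,16)=60 [16,28)=24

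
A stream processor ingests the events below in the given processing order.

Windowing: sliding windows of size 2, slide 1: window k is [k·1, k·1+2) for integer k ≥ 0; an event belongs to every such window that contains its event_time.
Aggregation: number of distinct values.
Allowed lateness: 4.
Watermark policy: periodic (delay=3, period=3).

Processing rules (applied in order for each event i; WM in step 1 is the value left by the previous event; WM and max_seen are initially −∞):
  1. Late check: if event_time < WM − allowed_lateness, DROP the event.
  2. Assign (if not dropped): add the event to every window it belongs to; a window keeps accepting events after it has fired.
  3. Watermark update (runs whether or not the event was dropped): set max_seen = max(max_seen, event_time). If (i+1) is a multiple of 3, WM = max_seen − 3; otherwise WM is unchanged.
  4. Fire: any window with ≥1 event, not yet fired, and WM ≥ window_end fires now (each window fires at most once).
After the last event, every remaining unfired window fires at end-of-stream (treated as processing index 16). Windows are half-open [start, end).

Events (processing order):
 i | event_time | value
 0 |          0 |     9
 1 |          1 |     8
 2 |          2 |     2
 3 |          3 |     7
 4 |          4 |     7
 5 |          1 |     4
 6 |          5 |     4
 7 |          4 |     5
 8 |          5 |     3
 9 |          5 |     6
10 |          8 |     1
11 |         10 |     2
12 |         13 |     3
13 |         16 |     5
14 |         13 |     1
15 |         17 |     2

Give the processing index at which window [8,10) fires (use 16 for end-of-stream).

i=0 t=0 v=9: → [0,2); WM=−∞
i=1 t=1 v=8: → [1,3),[0,2); WM=−∞
i=2 t=2 v=2: → [2,4),[1,3); WM=-1
i=3 t=3 v=7: → [3,5),[2,4); WM=-1
i=4 t=4 v=7: → [4,6),[3,5); WM=-1
i=5 t=1 v=4: → [1,3),[0,2); WM=1
i=6 t=5 v=4: → [5,7),[4,6); WM=1
i=7 t=4 v=5: → [4,6),[3,5); WM=1
i=8 t=5 v=3: → [5,7),[4,6); WM=2; [0,2) fires=3
i=9 t=5 v=6: → [5,7),[4,6); WM=2
i=10 t=8 v=1: → [8,10),[7,9); WM=2
i=11 t=10 v=2: → [10,12),[9,11); WM=7; [1,3) fires=3 [2,4) fires=2 [3,5) fires=2 [4,6) fires=5 [5,7) fires=3
i=12 t=13 v=3: → [13,15),[12,14); WM=7
i=13 t=16 v=5: → [16,18),[15,17); WM=7
i=14 t=13 v=1: → [13,15),[12,14); WM=13; [7,9) fires=1 [8,10) fires=1 [9,11) fires=1 [10,12) fires=1
i=15 t=17 v=2: → [17,19),[16,18); WM=13

14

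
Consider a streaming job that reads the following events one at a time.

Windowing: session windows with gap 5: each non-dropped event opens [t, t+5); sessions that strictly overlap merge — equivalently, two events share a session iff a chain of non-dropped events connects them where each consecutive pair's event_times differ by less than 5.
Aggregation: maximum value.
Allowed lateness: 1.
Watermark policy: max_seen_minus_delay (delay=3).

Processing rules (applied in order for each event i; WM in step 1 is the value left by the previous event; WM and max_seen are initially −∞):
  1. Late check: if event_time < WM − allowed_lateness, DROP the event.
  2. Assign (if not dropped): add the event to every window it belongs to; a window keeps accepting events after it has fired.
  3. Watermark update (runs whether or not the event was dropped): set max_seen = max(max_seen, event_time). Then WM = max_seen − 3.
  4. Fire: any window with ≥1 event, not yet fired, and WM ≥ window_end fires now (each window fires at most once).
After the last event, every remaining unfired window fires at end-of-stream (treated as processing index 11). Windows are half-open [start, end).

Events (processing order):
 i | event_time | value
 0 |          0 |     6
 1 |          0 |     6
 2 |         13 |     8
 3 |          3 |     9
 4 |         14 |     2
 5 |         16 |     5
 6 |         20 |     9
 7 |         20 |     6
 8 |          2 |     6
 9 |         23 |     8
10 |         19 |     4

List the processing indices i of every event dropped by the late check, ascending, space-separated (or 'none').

i=0 t=0 v=6: → [0,5); WM=-3
i=1 t=0 v=6: → [0,5); WM=-3
i=2 t=13 v=8: → [13,18); WM=10
i=3 t=3 v=9: DROP (t<10-1); WM=10
i=4 t=14 v=2: → [13,19); WM=11
i=5 t=16 v=5: → [13,21); WM=13
i=6 t=20 v=9: → [13,25); WM=17
i=7 t=20 v=6: → [13,25); WM=17
i=8 t=2 v=6: DROP (t<17-1); WM=17
i=9 t=23 v=8: → [13,28); WM=20
i=10 t=19 v=4: → [13,28); WM=20

3 8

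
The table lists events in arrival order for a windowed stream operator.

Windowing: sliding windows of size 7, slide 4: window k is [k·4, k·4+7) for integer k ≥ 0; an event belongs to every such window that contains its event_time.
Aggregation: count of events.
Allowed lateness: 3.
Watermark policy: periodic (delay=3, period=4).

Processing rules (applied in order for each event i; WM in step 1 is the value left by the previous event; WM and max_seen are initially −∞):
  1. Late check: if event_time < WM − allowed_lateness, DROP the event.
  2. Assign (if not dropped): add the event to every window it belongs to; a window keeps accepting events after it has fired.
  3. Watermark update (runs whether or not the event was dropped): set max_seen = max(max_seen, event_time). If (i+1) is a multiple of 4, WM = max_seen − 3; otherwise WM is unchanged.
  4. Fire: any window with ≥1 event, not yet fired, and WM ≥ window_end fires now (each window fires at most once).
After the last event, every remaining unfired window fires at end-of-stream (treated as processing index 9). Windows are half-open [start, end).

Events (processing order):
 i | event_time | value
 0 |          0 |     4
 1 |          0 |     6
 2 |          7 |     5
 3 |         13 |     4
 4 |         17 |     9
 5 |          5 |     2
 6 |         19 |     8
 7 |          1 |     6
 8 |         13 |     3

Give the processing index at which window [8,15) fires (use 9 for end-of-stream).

7

i=0 t=0 v=4: → [0,7); WM=−∞
i=1 t=0 v=6: → [0,7); WM=−∞
i=2 t=7 v=5: → [4,11); WM=−∞
i=3 t=13 v=4: → [12,19),[8,15); WM=10; [0,7) fires=2
i=4 t=17 v=9: → [16,23),[12,19); WM=10
i=5 t=5 v=2: DROP (t<10-3); WM=10
i=6 t=19 v=8: → [16,23); WM=10
i=7 t=1 v=6: DROP (t<10-3); WM=16; [4,11) fires=1 [8,15) fires=1
i=8 t=13 v=3: → [12,19),[8,15); WM=16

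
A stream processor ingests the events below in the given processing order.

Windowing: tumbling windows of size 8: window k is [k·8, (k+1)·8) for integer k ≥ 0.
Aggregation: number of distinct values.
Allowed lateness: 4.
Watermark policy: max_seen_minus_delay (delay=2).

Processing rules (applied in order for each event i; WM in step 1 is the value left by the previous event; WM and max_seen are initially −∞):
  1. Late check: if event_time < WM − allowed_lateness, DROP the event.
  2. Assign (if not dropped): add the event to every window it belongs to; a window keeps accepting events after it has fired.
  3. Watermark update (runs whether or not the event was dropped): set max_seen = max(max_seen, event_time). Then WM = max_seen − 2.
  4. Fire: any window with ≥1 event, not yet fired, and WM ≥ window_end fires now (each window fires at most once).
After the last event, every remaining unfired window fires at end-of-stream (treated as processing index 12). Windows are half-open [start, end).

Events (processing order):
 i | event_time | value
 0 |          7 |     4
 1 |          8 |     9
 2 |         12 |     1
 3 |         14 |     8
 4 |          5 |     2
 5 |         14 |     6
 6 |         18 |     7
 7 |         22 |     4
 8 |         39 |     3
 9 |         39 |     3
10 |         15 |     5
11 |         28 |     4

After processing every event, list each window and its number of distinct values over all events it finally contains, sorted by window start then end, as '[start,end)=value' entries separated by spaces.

[0,8)=1 [8,16)=4 [16,24)=2 [32,40)=1

i=0 t=7 v=4: → [0,8); WM=5
i=1 t=8 v=9: → [8,16); WM=6
i=2 t=12 v=1: → [8,16); WM=10; [0,8) fires=1
i=3 t=14 v=8: → [8,16); WM=12
i=4 t=5 v=2: DROP (t<12-4); WM=12
i=5 t=14 v=6: → [8,16); WM=12
i=6 t=18 v=7: → [16,24); WM=16; [8,16) fires=4
i=7 t=22 v=4: → [16,24); WM=20
i=8 t=39 v=3: → [32,40); WM=37; [16,24) fires=2
i=9 t=39 v=3: → [32,40); WM=37
i=10 t=15 v=5: DROP (t<37-4); WM=37
i=11 t=28 v=4: DROP (t<37-4); WM=37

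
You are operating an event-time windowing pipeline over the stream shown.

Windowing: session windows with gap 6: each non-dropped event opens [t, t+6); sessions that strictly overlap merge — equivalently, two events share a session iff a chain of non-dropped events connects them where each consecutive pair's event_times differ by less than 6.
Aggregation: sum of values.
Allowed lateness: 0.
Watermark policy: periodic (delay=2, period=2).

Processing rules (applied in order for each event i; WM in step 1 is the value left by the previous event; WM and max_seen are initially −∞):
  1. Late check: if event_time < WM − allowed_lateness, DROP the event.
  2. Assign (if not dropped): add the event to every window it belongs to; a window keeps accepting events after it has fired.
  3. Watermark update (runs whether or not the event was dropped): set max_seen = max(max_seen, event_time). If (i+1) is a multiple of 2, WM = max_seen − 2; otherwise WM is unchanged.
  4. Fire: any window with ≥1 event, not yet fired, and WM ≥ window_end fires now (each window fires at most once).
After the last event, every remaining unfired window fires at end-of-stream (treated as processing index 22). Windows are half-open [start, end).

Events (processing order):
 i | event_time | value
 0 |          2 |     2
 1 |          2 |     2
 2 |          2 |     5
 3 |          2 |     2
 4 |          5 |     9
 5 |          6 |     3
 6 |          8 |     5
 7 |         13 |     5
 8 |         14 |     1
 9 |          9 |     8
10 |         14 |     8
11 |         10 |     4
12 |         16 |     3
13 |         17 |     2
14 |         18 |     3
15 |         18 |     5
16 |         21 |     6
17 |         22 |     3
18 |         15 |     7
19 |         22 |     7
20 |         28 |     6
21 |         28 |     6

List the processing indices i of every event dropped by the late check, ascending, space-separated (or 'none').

9 11 18

i=0 t=2 v=2: → [2,8); WM=−∞
i=1 t=2 v=2: → [2,8); WM=0
i=2 t=2 v=5: → [2,8); WM=0
i=3 t=2 v=2: → [2,8); WM=0
i=4 t=5 v=9: → [2,11); WM=0
i=5 t=6 v=3: → [2,12); WM=4
i=6 t=8 v=5: → [2,14); WM=4
i=7 t=13 v=5: → [2,19); WM=11
i=8 t=14 v=1: → [2,20); WM=11
i=9 t=9 v=8: DROP (t<11-0); WM=12
i=10 t=14 v=8: → [2,20); WM=12
i=11 t=10 v=4: DROP (t<12-0); WM=12
i=12 t=16 v=3: → [2,22); WM=12
i=13 t=17 v=2: → [2,23); WM=15
i=14 t=18 v=3: → [2,24); WM=15
i=15 t=18 v=5: → [2,24); WM=16
i=16 t=21 v=6: → [2,27); WM=16
i=17 t=22 v=3: → [2,28); WM=20
i=18 t=15 v=7: DROP (t<20-0); WM=20
i=19 t=22 v=7: → [2,28); WM=20
i=20 t=28 v=6: → [28,34); WM=20
i=21 t=28 v=6: → [28,34); WM=26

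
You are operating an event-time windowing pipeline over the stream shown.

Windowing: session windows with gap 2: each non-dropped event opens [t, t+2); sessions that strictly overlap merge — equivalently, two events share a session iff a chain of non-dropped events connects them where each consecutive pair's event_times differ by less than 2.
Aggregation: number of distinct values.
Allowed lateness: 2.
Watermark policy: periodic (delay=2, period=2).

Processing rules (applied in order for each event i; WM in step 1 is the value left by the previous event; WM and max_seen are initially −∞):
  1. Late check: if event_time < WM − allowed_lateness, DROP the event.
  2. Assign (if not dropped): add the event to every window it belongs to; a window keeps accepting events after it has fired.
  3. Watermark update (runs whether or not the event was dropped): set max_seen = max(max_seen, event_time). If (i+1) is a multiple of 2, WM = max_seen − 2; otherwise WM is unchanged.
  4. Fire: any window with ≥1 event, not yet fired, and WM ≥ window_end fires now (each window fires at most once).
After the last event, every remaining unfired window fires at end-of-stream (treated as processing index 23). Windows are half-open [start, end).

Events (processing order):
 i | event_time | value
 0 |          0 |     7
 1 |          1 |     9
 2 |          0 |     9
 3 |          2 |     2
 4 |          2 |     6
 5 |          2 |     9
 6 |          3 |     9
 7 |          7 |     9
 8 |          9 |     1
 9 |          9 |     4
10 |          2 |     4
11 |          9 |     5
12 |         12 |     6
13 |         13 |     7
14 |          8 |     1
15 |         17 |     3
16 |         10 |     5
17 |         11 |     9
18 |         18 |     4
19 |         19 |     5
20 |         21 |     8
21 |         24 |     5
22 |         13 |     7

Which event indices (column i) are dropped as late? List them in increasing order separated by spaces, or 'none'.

10 14 16 17 22

i=0 t=0 v=7: → [0,2); WM=−∞
i=1 t=1 v=9: → [0,3); WM=-1
i=2 t=0 v=9: → [0,3); WM=-1
i=3 t=2 v=2: → [0,4); WM=0
i=4 t=2 v=6: → [0,4); WM=0
i=5 t=2 v=9: → [0,4); WM=0
i=6 t=3 v=9: → [0,5); WM=0
i=7 t=7 v=9: → [7,9); WM=5
i=8 t=9 v=1: → [9,11); WM=5
i=9 t=9 v=4: → [9,11); WM=7
i=10 t=2 v=4: DROP (t<7-2); WM=7
i=11 t=9 v=5: → [9,11); WM=7
i=12 t=12 v=6: → [12,14); WM=7
i=13 t=13 v=7: → [12,15); WM=11
i=14 t=8 v=1: DROP (t<11-2); WM=11
i=15 t=17 v=3: → [17,19); WM=15
i=16 t=10 v=5: DROP (t<15-2); WM=15
i=17 t=11 v=9: DROP (t<15-2); WM=15
i=18 t=18 v=4: → [17,20); WM=15
i=19 t=19 v=5: → [17,21); WM=17
i=20 t=21 v=8: → [21,23); WM=17
i=21 t=24 v=5: → [24,26); WM=22
i=22 t=13 v=7: DROP (t<22-2); WM=22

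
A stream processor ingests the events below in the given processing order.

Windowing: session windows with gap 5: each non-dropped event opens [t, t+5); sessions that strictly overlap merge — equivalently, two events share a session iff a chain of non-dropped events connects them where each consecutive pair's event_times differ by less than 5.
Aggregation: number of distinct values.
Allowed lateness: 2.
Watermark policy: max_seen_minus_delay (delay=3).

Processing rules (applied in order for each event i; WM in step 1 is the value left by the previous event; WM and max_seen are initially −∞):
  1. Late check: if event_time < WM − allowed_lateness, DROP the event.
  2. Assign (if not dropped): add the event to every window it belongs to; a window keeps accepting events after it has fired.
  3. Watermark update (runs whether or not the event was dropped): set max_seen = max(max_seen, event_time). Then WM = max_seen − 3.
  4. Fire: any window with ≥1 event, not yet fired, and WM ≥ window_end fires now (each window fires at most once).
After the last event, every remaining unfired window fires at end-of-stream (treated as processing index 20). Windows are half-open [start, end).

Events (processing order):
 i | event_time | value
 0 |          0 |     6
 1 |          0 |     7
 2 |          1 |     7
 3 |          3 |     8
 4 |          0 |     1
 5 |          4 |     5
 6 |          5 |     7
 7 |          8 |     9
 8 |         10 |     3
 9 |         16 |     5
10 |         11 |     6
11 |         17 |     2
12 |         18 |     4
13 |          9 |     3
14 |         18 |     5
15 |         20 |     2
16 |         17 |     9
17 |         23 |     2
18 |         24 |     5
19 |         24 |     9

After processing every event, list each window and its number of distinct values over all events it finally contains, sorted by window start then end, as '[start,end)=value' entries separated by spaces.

[0,16)=7 [16,29)=4

i=0 t=0 v=6: → [0,5); WM=-3
i=1 t=0 v=7: → [0,5); WM=-3
i=2 t=1 v=7: → [0,6); WM=-2
i=3 t=3 v=8: → [0,8); WM=0
i=4 t=0 v=1: → [0,8); WM=0
i=5 t=4 v=5: → [0,9); WM=1
i=6 t=5 v=7: → [0,10); WM=2
i=7 t=8 v=9: → [0,13); WM=5
i=8 t=10 v=3: → [0,15); WM=7
i=9 t=16 v=5: → [16,21); WM=13
i=10 t=11 v=6: → [0,16); WM=13
i=11 t=17 v=2: → [16,22); WM=14
i=12 t=18 v=4: → [16,23); WM=15
i=13 t=9 v=3: DROP (t<15-2); WM=15
i=14 t=18 v=5: → [16,23); WM=15
i=15 t=20 v=2: → [16,25); WM=17
i=16 t=17 v=9: → [16,25); WM=17
i=17 t=23 v=2: → [16,28); WM=20
i=18 t=24 v=5: → [16,29); WM=21
i=19 t=24 v=9: → [16,29); WM=21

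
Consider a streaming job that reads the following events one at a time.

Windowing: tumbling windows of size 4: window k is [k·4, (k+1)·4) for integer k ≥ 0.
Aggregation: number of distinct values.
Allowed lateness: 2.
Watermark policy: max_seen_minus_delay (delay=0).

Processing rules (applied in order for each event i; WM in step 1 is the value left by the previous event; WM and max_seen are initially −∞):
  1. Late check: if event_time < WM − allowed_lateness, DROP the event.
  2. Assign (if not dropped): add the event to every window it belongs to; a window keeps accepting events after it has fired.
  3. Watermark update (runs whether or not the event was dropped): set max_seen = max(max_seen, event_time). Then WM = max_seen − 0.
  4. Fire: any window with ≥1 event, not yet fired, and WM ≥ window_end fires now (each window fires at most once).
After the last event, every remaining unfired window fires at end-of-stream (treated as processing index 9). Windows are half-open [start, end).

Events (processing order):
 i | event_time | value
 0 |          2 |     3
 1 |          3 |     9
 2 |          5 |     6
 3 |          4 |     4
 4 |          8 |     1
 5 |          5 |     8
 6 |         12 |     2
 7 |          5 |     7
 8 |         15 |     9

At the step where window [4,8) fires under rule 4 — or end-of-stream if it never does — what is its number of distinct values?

2

i=0 t=2 v=3: → [0,4); WM=2
i=1 t=3 v=9: → [0,4); WM=3
i=2 t=5 v=6: → [4,8); WM=5; [0,4) fires=2
i=3 t=4 v=4: → [4,8); WM=5
i=4 t=8 v=1: → [8,12); WM=8; [4,8) fires=2
i=5 t=5 v=8: DROP (t<8-2); WM=8
i=6 t=12 v=2: → [12,16); WM=12; [8,12) fires=1
i=7 t=5 v=7: DROP (t<12-2); WM=12
i=8 t=15 v=9: → [12,16); WM=15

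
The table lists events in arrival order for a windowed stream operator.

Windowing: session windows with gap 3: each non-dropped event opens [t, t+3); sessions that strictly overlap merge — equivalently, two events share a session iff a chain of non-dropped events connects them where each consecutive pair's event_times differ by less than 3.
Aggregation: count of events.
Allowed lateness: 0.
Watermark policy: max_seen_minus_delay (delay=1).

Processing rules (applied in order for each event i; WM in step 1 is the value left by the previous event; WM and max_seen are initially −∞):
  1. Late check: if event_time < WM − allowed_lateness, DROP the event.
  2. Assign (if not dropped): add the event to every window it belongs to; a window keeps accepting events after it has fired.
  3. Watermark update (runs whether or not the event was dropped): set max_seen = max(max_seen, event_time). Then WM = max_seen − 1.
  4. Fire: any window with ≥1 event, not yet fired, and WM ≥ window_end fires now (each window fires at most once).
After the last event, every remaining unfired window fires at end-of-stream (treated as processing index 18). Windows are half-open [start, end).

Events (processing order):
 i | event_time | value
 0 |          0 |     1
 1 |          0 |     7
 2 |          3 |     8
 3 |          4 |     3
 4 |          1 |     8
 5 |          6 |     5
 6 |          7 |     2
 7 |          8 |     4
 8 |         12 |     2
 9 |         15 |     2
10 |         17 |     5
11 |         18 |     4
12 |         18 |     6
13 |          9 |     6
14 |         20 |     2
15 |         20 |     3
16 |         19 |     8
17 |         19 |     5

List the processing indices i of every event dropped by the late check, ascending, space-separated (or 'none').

i=0 t=0 v=1: → [0,3); WM=-1
i=1 t=0 v=7: → [0,3); WM=-1
i=2 t=3 v=8: → [3,6); WM=2
i=3 t=4 v=3: → [3,7); WM=3
i=4 t=1 v=8: DROP (t<3-0); WM=3
i=5 t=6 v=5: → [3,9); WM=5
i=6 t=7 v=2: → [3,10); WM=6
i=7 t=8 v=4: → [3,11); WM=7
i=8 t=12 v=2: → [12,15); WM=11
i=9 t=15 v=2: → [15,18); WM=14
i=10 t=17 v=5: → [15,20); WM=16
i=11 t=18 v=4: → [15,21); WM=17
i=12 t=18 v=6: → [15,21); WM=17
i=13 t=9 v=6: DROP (t<17-0); WM=17
i=14 t=20 v=2: → [15,23); WM=19
i=15 t=20 v=3: → [15,23); WM=19
i=16 t=19 v=8: → [15,23); WM=19
i=17 t=19 v=5: → [15,23); WM=19

4 13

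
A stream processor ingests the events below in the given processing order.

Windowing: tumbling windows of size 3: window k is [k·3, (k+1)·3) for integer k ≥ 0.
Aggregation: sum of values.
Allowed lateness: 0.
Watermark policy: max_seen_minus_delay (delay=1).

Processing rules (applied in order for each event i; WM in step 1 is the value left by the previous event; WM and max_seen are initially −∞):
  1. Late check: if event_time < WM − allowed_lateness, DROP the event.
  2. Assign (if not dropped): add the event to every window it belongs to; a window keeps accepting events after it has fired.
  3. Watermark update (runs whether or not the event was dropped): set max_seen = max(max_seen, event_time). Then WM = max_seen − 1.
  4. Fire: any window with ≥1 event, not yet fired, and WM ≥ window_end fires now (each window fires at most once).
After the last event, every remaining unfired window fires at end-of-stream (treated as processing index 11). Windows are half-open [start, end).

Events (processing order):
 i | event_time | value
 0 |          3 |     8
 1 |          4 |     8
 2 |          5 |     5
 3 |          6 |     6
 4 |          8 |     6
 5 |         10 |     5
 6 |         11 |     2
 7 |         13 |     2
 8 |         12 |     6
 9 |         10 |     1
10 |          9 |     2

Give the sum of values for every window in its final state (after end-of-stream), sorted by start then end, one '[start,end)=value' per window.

i=0 t=3 v=8: → [3,6); WM=2
i=1 t=4 v=8: → [3,6); WM=3
i=2 t=5 v=5: → [3,6); WM=4
i=3 t=6 v=6: → [6,9); WM=5
i=4 t=8 v=6: → [6,9); WM=7; [3,6) fires=21
i=5 t=10 v=5: → [9,12); WM=9; [6,9) fires=12
i=6 t=11 v=2: → [9,12); WM=10
i=7 t=13 v=2: → [12,15); WM=12; [9,12) fires=7
i=8 t=12 v=6: → [12,15); WM=12
i=9 t=10 v=1: DROP (t<12-0); WM=12
i=10 t=9 v=2: DROP (t<12-0); WM=12

[3,6)=21 [6,9)=12 [9,12)=7 [12,15)=8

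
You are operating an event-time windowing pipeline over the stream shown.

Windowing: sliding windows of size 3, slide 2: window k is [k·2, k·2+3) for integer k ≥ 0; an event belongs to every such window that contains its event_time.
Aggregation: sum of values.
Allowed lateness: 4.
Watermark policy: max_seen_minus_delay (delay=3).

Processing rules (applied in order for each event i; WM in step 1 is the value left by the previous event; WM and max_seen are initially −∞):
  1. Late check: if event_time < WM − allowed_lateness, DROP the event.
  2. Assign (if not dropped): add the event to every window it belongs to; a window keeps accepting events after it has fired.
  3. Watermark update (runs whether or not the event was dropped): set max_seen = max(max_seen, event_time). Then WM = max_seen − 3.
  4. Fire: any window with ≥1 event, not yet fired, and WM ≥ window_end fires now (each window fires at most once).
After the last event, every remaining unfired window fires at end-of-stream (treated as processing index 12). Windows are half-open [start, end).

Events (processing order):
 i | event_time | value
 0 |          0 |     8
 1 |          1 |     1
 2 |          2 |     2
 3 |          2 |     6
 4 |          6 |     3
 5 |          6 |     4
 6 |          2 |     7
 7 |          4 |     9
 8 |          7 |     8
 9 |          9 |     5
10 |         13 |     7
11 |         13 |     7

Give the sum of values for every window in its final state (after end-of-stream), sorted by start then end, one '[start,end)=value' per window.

i=0 t=0 v=8: → [0,3); WM=-3
i=1 t=1 v=1: → [0,3); WM=-2
i=2 t=2 v=2: → [2,5),[0,3); WM=-1
i=3 t=2 v=6: → [2,5),[0,3); WM=-1
i=4 t=6 v=3: → [6,9),[4,7); WM=3; [0,3) fires=17
i=5 t=6 v=4: → [6,9),[4,7); WM=3
i=6 t=2 v=7: → [2,5),[0,3); WM=3
i=7 t=4 v=9: → [4,7),[2,5); WM=3
i=8 t=7 v=8: → [6,9); WM=4
i=9 t=9 v=5: → [8,11); WM=6; [2,5) fires=24
i=10 t=13 v=7: → [12,15); WM=10; [4,7) fires=16 [6,9) fires=15
i=11 t=13 v=7: → [12,15); WM=10

[0,3)=24 [2,5)=24 [4,7)=16 [6,9)=15 [8,11)=5 [12,15)=14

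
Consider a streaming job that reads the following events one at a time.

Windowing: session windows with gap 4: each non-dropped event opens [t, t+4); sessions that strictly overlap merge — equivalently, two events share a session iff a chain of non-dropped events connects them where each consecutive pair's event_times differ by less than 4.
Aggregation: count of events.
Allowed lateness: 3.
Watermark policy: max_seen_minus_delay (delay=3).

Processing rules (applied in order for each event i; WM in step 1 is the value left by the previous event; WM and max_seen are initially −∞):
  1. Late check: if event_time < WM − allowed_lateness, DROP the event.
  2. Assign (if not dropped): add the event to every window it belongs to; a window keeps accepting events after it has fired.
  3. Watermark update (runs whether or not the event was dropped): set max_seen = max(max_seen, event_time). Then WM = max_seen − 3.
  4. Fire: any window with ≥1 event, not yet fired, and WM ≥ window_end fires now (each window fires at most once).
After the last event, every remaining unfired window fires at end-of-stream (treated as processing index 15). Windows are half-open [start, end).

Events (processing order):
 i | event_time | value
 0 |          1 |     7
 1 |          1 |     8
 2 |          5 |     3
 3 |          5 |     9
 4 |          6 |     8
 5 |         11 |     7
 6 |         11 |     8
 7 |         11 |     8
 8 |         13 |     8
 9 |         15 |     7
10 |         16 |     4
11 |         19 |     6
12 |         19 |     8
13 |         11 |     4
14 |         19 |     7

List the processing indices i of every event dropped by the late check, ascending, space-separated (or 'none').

i=0 t=1 v=7: → [1,5); WM=-2
i=1 t=1 v=8: → [1,5); WM=-2
i=2 t=5 v=3: → [5,9); WM=2
i=3 t=5 v=9: → [5,9); WM=2
i=4 t=6 v=8: → [5,10); WM=3
i=5 t=11 v=7: → [11,15); WM=8
i=6 t=11 v=8: → [11,15); WM=8
i=7 t=11 v=8: → [11,15); WM=8
i=8 t=13 v=8: → [11,17); WM=10
i=9 t=15 v=7: → [11,19); WM=12
i=10 t=16 v=4: → [11,20); WM=13
i=11 t=19 v=6: → [11,23); WM=16
i=12 t=19 v=8: → [11,23); WM=16
i=13 t=11 v=4: DROP (t<16-3); WM=16
i=14 t=19 v=7: → [11,23); WM=16

13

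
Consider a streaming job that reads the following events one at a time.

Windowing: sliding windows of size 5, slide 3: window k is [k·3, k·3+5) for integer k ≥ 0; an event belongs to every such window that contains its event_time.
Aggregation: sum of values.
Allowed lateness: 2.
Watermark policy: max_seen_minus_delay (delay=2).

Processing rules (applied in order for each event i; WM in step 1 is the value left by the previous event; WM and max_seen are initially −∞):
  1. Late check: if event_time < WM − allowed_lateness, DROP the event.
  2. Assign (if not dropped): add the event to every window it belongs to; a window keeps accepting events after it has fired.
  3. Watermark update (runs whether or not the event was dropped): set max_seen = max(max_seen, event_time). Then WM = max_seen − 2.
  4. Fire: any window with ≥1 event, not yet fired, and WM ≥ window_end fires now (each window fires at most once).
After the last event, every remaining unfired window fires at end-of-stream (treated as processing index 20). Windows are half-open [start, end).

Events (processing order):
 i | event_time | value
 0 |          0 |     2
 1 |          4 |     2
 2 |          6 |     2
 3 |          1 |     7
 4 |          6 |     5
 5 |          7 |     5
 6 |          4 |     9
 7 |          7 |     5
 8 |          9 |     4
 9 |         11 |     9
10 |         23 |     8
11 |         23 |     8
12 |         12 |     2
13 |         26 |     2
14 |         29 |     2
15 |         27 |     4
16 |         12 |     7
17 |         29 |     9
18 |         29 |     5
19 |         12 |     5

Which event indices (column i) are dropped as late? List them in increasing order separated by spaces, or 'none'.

i=0 t=0 v=2: → [0,5); WM=-2
i=1 t=4 v=2: → [3,8),[0,5); WM=2
i=2 t=6 v=2: → [6,11),[3,8); WM=4
i=3 t=1 v=7: DROP (t<4-2); WM=4
i=4 t=6 v=5: → [6,11),[3,8); WM=4
i=5 t=7 v=5: → [6,11),[3,8); WM=5; [0,5) fires=4
i=6 t=4 v=9: → [3,8),[0,5); WM=5
i=7 t=7 v=5: → [6,11),[3,8); WM=5
i=8 t=9 v=4: → [9,14),[6,11); WM=7
i=9 t=11 v=9: → [9,14); WM=9; [3,8) fires=28
i=10 t=23 v=8: → [21,26); WM=21; [6,11) fires=21 [9,14) fires=13
i=11 t=23 v=8: → [21,26); WM=21
i=12 t=12 v=2: DROP (t<21-2); WM=21
i=13 t=26 v=2: → [24,29); WM=24
i=14 t=29 v=2: → [27,32); WM=27; [21,26) fires=16
i=15 t=27 v=4: → [27,32),[24,29); WM=27
i=16 t=12 v=7: DROP (t<27-2); WM=27
i=17 t=29 v=9: → [27,32); WM=27
i=18 t=29 v=5: → [27,32); WM=27
i=19 t=12 v=5: DROP (t<27-2); WM=27

3 12 16 19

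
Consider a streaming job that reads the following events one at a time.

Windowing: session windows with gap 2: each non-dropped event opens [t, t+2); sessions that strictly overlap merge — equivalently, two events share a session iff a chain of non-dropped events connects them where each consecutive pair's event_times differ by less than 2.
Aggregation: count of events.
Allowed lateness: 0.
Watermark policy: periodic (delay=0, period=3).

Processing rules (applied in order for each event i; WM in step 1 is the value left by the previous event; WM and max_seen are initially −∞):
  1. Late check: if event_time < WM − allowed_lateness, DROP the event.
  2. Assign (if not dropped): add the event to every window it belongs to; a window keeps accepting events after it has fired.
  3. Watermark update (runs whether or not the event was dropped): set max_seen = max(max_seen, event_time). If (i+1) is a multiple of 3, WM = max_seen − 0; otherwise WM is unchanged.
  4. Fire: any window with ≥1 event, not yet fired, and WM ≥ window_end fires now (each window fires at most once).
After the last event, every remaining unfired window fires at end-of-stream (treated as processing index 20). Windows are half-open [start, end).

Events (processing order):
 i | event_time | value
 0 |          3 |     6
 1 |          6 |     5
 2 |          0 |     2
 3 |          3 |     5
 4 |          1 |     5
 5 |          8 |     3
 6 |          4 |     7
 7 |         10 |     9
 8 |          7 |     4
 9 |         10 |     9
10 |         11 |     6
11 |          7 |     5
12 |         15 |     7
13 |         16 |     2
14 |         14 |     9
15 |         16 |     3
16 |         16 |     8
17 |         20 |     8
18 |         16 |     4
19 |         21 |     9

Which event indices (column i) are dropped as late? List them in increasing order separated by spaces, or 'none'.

3 4 6 8 11 18

i=0 t=3 v=6: → [3,5); WM=−∞
i=1 t=6 v=5: → [6,8); WM=−∞
i=2 t=0 v=2: → [0,2); WM=6
i=3 t=3 v=5: DROP (t<6-0); WM=6
i=4 t=1 v=5: DROP (t<6-0); WM=6
i=5 t=8 v=3: → [8,10); WM=8
i=6 t=4 v=7: DROP (t<8-0); WM=8
i=7 t=10 v=9: → [10,12); WM=8
i=8 t=7 v=4: DROP (t<8-0); WM=10
i=9 t=10 v=9: → [10,12); WM=10
i=10 t=11 v=6: → [10,13); WM=10
i=11 t=7 v=5: DROP (t<10-0); WM=11
i=12 t=15 v=7: → [15,17); WM=11
i=13 t=16 v=2: → [15,18); WM=11
i=14 t=14 v=9: → [14,18); WM=16
i=15 t=16 v=3: → [14,18); WM=16
i=16 t=16 v=8: → [14,18); WM=16
i=17 t=20 v=8: → [20,22); WM=20
i=18 t=16 v=4: DROP (t<20-0); WM=20
i=19 t=21 v=9: → [20,23); WM=20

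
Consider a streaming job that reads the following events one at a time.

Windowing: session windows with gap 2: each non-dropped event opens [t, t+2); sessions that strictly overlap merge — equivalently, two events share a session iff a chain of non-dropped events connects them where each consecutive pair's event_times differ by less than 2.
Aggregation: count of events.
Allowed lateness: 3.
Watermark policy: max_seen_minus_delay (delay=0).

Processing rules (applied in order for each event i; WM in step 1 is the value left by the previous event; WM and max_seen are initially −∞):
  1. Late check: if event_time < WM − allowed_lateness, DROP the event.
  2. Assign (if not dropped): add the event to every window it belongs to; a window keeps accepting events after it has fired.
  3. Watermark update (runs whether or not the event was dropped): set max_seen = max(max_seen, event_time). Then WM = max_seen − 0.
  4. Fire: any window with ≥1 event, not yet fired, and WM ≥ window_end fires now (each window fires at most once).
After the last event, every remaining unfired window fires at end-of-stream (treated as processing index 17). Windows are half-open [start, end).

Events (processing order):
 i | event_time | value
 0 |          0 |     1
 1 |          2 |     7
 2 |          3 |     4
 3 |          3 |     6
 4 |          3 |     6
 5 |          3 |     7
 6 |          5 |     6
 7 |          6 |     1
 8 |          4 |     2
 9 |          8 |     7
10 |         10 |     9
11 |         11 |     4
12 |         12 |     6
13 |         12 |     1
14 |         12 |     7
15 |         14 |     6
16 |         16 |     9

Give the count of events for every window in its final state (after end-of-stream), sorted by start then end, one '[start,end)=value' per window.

i=0 t=0 v=1: → [0,2); WM=0
i=1 t=2 v=7: → [2,4); WM=2
i=2 t=3 v=4: → [2,5); WM=3
i=3 t=3 v=6: → [2,5); WM=3
i=4 t=3 v=6: → [2,5); WM=3
i=5 t=3 v=7: → [2,5); WM=3
i=6 t=5 v=6: → [5,7); WM=5
i=7 t=6 v=1: → [5,8); WM=6
i=8 t=4 v=2: → [2,8); WM=6
i=9 t=8 v=7: → [8,10); WM=8
i=10 t=10 v=9: → [10,12); WM=10
i=11 t=11 v=4: → [10,13); WM=11
i=12 t=12 v=6: → [10,14); WM=12
i=13 t=12 v=1: → [10,14); WM=12
i=14 t=12 v=7: → [10,14); WM=12
i=15 t=14 v=6: → [14,16); WM=14
i=16 t=16 v=9: → [16,18); WM=16

[0,2)=1 [2,8)=8 [8,10)=1 [10,14)=5 [14,16)=1 [16,18)=1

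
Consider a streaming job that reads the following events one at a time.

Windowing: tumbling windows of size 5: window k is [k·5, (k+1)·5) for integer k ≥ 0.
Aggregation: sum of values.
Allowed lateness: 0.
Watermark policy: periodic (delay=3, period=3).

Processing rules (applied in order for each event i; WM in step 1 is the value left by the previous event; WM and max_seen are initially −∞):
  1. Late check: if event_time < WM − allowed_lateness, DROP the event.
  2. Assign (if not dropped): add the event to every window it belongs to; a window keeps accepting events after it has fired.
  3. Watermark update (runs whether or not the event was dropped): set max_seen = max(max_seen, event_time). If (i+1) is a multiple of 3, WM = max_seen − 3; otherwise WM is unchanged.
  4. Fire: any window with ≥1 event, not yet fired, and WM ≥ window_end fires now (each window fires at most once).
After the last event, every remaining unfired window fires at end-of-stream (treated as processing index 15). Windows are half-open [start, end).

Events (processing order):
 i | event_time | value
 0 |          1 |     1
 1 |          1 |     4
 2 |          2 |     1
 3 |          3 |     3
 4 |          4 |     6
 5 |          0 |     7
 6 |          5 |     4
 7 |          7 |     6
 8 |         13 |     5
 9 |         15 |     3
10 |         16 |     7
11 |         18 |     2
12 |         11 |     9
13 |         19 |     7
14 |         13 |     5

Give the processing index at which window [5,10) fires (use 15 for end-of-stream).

8

i=0 t=1 v=1: → [0,5); WM=−∞
i=1 t=1 v=4: → [0,5); WM=−∞
i=2 t=2 v=1: → [0,5); WM=-1
i=3 t=3 v=3: → [0,5); WM=-1
i=4 t=4 v=6: → [0,5); WM=-1
i=5 t=0 v=7: → [0,5); WM=1
i=6 t=5 v=4: → [5,10); WM=1
i=7 t=7 v=6: → [5,10); WM=1
i=8 t=13 v=5: → [10,15); WM=10; [0,5) fires=22 [5,10) fires=10
i=9 t=15 v=3: → [15,20); WM=10
i=10 t=16 v=7: → [15,20); WM=10
i=11 t=18 v=2: → [15,20); WM=15; [10,15) fires=5
i=12 t=11 v=9: DROP (t<15-0); WM=15
i=13 t=19 v=7: → [15,20); WM=15
i=14 t=13 v=5: DROP (t<15-0); WM=16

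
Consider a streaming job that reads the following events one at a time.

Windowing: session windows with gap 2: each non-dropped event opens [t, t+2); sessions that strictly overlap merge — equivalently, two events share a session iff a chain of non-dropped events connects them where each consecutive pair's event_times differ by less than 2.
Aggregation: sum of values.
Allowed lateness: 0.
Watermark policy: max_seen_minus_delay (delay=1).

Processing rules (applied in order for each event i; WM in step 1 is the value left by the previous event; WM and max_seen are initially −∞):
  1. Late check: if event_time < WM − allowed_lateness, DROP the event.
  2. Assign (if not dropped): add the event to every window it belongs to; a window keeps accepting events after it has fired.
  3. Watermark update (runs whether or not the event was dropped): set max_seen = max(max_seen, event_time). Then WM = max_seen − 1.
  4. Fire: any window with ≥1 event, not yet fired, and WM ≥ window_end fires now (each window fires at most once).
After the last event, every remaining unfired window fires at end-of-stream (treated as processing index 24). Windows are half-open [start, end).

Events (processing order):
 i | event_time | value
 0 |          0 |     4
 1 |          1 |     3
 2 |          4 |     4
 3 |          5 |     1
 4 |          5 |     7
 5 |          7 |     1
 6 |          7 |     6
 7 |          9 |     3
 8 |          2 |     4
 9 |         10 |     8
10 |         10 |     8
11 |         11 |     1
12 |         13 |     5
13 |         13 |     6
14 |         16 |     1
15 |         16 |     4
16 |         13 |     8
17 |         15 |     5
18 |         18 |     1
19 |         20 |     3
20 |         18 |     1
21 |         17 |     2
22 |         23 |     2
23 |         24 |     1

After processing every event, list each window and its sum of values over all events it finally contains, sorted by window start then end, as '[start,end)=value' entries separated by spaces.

[0,3)=7 [4,7)=12 [7,9)=7 [9,13)=20 [13,15)=11 [15,18)=10 [18,20)=1 [20,22)=3 [23,26)=3

i=0 t=0 v=4: → [0,2); WM=-1
i=1 t=1 v=3: → [0,3); WM=0
i=2 t=4 v=4: → [4,6); WM=3
i=3 t=5 v=1: → [4,7); WM=4
i=4 t=5 v=7: → [4,7); WM=4
i=5 t=7 v=1: → [7,9); WM=6
i=6 t=7 v=6: → [7,9); WM=6
i=7 t=9 v=3: → [9,11); WM=8
i=8 t=2 v=4: DROP (t<8-0); WM=8
i=9 t=10 v=8: → [9,12); WM=9
i=10 t=10 v=8: → [9,12); WM=9
i=11 t=11 v=1: → [9,13); WM=10
i=12 t=13 v=5: → [13,15); WM=12
i=13 t=13 v=6: → [13,15); WM=12
i=14 t=16 v=1: → [16,18); WM=15
i=15 t=16 v=4: → [16,18); WM=15
i=16 t=13 v=8: DROP (t<15-0); WM=15
i=17 t=15 v=5: → [15,18); WM=15
i=18 t=18 v=1: → [18,20); WM=17
i=19 t=20 v=3: → [20,22); WM=19
i=20 t=18 v=1: DROP (t<19-0); WM=19
i=21 t=17 v=2: DROP (t<19-0); WM=19
i=22 t=23 v=2: → [23,25); WM=22
i=23 t=24 v=1: → [23,26); WM=23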